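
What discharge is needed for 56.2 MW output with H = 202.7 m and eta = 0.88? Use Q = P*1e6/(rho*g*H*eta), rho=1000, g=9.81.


Q = 56.2 * 1e6 / (1000 * 9.81 * 202.7 * 0.88) = 32.1167 m^3/s


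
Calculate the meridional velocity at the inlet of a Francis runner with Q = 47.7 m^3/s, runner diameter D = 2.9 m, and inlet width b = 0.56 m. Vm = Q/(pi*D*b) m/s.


Vm = 47.7 / (pi * 2.9 * 0.56) = 9.3494 m/s


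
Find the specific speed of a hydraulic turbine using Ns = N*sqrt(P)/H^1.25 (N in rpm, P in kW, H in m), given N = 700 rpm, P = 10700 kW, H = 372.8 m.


Ns = 700 * 10700^0.5 / 372.8^1.25 = 44.2023


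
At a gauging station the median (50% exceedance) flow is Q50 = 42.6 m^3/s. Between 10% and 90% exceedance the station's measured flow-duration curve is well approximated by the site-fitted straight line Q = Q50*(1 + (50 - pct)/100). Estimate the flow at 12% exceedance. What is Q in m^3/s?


Q = 42.6 * (1 + (50 - 12)/100) = 58.7880 m^3/s


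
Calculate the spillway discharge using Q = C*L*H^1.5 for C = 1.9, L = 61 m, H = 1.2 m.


Q = 1.9 * 61 * 1.2^1.5 = 152.3545 m^3/s


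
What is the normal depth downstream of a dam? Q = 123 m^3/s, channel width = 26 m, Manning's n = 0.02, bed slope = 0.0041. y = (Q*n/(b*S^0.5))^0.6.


y = (123 * 0.02 / (26 * 0.0041^0.5))^0.6 = 1.2640 m


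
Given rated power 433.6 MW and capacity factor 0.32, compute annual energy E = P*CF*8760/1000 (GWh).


E = 433.6 * 0.32 * 8760 / 1000 = 1215.4675 GWh


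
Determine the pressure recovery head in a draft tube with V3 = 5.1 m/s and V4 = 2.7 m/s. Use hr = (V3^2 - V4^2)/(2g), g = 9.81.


hr = (5.1^2 - 2.7^2) / (2*9.81) = 0.9541 m


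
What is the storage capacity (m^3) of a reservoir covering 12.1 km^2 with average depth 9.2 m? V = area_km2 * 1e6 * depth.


V = 12.1 * 1e6 * 9.2 = 1.1132e+08 m^3


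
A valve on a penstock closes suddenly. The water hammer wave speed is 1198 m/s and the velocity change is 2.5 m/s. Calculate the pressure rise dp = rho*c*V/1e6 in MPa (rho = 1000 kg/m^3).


dp = 1000 * 1198 * 2.5 / 1e6 = 2.9950 MPa


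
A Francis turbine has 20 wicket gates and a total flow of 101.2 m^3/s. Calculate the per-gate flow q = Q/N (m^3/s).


q = 101.2 / 20 = 5.0600 m^3/s


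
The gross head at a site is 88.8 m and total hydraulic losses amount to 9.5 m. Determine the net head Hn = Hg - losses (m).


Hn = 88.8 - 9.5 = 79.3000 m


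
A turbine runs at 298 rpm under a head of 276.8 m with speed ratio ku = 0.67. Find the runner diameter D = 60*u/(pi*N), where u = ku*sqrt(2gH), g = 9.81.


u = 0.67 * sqrt(2*9.81*276.8) = 49.3750 m/s
D = 60 * 49.3750 / (pi * 298) = 3.1644 m


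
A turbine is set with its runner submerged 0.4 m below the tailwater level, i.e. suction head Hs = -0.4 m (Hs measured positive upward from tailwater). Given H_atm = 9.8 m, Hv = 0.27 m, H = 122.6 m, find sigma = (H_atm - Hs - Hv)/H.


sigma = (9.8 - (-0.4) - 0.27) / 122.6 = 0.0810


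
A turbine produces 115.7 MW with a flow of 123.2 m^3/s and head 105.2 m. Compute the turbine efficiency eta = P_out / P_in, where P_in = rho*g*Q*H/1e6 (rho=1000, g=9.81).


P_in = 1000 * 9.81 * 123.2 * 105.2 / 1e6 = 127.1439 MW
eta = 115.7 / 127.1439 = 0.9100


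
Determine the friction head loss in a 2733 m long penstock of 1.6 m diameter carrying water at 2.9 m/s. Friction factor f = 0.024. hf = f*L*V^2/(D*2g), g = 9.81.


hf = 0.024 * 2733 * 2.9^2 / (1.6 * 2 * 9.81) = 17.5723 m


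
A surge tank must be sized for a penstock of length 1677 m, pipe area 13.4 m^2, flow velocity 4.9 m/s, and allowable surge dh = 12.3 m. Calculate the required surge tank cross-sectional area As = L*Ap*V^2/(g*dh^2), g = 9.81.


As = 1677 * 13.4 * 4.9^2 / (9.81 * 12.3^2) = 363.5388 m^2


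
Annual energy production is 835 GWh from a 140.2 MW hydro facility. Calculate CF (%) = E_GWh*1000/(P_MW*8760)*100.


CF = 835 * 1000 / (140.2 * 8760) * 100 = 67.9883 %


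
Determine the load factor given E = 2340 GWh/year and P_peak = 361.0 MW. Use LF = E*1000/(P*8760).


LF = 2340 * 1000 / (361.0 * 8760) = 0.7400


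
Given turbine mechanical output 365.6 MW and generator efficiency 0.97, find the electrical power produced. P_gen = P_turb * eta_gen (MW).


P_gen = 365.6 * 0.97 = 354.6320 MW


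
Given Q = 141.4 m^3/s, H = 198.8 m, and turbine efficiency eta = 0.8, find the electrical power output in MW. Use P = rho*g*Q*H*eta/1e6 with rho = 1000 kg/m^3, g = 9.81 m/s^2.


P = 1000 * 9.81 * 141.4 * 198.8 * 0.8 / 1e6 = 220.6098 MW


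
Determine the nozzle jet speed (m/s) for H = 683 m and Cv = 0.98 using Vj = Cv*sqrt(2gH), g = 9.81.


Vj = 0.98 * sqrt(2*9.81*683) = 113.4451 m/s


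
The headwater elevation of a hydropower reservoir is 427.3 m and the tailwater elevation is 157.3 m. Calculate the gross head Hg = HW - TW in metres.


Hg = 427.3 - 157.3 = 270.0000 m


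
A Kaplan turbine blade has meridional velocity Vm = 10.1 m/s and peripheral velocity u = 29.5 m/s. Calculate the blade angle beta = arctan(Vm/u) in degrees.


beta = arctan(10.1 / 29.5) = 18.8998 degrees


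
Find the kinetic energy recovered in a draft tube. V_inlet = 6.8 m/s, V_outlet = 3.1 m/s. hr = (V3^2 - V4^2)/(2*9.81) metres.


hr = (6.8^2 - 3.1^2) / (2*9.81) = 1.8670 m


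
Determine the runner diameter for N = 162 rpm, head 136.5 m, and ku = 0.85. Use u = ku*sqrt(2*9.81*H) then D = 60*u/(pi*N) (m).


u = 0.85 * sqrt(2*9.81*136.5) = 43.9881 m/s
D = 60 * 43.9881 / (pi * 162) = 5.1859 m


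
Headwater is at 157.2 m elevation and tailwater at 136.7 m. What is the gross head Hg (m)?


Hg = 157.2 - 136.7 = 20.5000 m


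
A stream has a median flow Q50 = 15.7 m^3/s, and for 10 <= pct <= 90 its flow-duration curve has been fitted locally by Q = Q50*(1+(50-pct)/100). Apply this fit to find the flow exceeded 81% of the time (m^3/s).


Q = 15.7 * (1 + (50 - 81)/100) = 10.8330 m^3/s


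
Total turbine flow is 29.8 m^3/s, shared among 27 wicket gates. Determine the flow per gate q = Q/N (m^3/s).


q = 29.8 / 27 = 1.1037 m^3/s


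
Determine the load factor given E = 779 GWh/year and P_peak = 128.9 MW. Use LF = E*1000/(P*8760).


LF = 779 * 1000 / (128.9 * 8760) = 0.6899


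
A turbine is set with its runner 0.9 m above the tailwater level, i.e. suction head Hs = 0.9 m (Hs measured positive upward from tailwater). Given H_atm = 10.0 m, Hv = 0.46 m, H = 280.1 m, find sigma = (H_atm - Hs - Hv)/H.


sigma = (10.0 - 0.9 - 0.46) / 280.1 = 0.0308


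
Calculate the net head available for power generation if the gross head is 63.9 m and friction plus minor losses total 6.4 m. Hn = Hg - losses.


Hn = 63.9 - 6.4 = 57.5000 m


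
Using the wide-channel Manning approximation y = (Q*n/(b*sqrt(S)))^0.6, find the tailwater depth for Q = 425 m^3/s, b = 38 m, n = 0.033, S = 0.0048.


y = (425 * 0.033 / (38 * 0.0048^0.5))^0.6 = 2.7283 m


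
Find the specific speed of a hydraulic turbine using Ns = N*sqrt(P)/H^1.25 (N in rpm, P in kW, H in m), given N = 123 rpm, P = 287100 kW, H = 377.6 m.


Ns = 123 * 287100^0.5 / 377.6^1.25 = 39.5942


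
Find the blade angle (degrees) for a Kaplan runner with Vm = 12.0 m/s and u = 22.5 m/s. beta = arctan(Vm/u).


beta = arctan(12.0 / 22.5) = 28.0725 degrees


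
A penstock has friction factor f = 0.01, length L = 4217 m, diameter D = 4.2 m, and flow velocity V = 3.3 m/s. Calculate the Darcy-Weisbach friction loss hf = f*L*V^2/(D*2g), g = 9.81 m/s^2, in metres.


hf = 0.01 * 4217 * 3.3^2 / (4.2 * 2 * 9.81) = 5.5729 m


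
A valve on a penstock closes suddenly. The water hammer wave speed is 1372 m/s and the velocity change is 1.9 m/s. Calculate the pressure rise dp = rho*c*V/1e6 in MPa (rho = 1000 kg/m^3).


dp = 1000 * 1372 * 1.9 / 1e6 = 2.6068 MPa


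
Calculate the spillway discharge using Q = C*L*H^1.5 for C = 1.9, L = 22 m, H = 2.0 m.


Q = 1.9 * 22 * 2.0^1.5 = 118.2283 m^3/s


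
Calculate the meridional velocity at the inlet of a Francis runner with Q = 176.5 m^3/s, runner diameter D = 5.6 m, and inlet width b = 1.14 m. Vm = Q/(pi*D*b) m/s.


Vm = 176.5 / (pi * 5.6 * 1.14) = 8.8004 m/s


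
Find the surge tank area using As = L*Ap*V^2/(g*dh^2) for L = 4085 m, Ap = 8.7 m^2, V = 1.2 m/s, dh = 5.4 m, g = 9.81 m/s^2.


As = 4085 * 8.7 * 1.2^2 / (9.81 * 5.4^2) = 178.9029 m^2


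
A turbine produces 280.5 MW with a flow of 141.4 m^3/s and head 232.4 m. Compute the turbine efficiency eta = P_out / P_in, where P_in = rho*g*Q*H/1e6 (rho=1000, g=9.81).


P_in = 1000 * 9.81 * 141.4 * 232.4 / 1e6 = 322.3699 MW
eta = 280.5 / 322.3699 = 0.8701


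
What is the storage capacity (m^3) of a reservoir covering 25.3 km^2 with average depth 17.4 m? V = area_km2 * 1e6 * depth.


V = 25.3 * 1e6 * 17.4 = 4.4022e+08 m^3


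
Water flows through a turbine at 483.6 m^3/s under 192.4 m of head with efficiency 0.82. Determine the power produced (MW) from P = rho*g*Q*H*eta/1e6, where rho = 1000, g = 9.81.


P = 1000 * 9.81 * 483.6 * 192.4 * 0.82 / 1e6 = 748.4697 MW


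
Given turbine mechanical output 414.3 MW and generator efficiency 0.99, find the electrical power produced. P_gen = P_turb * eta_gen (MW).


P_gen = 414.3 * 0.99 = 410.1570 MW


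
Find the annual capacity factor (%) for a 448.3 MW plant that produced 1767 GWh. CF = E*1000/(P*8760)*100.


CF = 1767 * 1000 / (448.3 * 8760) * 100 = 44.9949 %


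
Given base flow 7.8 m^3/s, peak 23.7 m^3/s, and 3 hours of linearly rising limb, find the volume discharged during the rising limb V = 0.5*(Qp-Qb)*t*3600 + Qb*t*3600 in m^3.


V = 0.5*(23.7 - 7.8)*3*3600 + 7.8*3*3600 = 170100.0000 m^3


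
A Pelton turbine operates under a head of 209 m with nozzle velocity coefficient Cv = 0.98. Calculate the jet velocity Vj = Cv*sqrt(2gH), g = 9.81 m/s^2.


Vj = 0.98 * sqrt(2*9.81*209) = 62.7551 m/s


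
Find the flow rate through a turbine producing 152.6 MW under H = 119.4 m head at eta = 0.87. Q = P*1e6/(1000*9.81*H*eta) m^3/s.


Q = 152.6 * 1e6 / (1000 * 9.81 * 119.4 * 0.87) = 149.7483 m^3/s


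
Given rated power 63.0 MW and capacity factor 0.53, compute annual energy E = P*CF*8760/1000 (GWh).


E = 63.0 * 0.53 * 8760 / 1000 = 292.4964 GWh


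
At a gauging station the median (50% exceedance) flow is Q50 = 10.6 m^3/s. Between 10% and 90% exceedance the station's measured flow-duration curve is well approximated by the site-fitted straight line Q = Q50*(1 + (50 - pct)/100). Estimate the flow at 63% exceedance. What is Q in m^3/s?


Q = 10.6 * (1 + (50 - 63)/100) = 9.2220 m^3/s


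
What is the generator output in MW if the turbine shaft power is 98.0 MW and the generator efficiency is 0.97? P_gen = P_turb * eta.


P_gen = 98.0 * 0.97 = 95.0600 MW


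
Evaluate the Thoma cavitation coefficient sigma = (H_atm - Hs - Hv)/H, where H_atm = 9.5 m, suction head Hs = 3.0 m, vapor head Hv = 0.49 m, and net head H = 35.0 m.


sigma = (9.5 - 3.0 - 0.49) / 35.0 = 0.1717


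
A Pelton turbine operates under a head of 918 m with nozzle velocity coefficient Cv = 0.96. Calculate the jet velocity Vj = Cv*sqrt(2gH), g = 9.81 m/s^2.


Vj = 0.96 * sqrt(2*9.81*918) = 128.8374 m/s


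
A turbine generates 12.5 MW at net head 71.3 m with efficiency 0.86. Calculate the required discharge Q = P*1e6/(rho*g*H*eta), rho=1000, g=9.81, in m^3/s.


Q = 12.5 * 1e6 / (1000 * 9.81 * 71.3 * 0.86) = 20.7804 m^3/s


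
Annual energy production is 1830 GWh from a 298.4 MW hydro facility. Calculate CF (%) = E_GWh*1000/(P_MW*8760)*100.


CF = 1830 * 1000 / (298.4 * 8760) * 100 = 70.0081 %


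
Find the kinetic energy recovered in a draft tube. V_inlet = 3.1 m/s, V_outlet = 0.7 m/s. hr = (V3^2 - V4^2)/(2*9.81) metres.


hr = (3.1^2 - 0.7^2) / (2*9.81) = 0.4648 m


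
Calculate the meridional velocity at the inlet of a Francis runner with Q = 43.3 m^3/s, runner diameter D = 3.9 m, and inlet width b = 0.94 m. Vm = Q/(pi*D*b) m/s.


Vm = 43.3 / (pi * 3.9 * 0.94) = 3.7596 m/s


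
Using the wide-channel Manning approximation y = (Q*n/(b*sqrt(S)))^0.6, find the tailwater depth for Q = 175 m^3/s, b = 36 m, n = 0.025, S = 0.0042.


y = (175 * 0.025 / (36 * 0.0042^0.5))^0.6 = 1.4582 m


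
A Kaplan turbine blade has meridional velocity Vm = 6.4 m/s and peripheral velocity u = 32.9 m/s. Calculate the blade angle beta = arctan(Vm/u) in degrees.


beta = arctan(6.4 / 32.9) = 11.0082 degrees


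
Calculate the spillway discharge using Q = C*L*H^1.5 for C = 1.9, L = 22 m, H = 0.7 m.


Q = 1.9 * 22 * 0.7^1.5 = 24.4807 m^3/s


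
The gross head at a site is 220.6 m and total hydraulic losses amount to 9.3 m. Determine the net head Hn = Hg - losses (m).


Hn = 220.6 - 9.3 = 211.3000 m


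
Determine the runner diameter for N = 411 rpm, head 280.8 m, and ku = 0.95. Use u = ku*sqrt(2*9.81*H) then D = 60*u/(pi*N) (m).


u = 0.95 * sqrt(2*9.81*280.8) = 70.5134 m/s
D = 60 * 70.5134 / (pi * 411) = 3.2767 m


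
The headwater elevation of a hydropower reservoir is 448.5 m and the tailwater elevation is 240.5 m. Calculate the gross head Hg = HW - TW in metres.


Hg = 448.5 - 240.5 = 208.0000 m


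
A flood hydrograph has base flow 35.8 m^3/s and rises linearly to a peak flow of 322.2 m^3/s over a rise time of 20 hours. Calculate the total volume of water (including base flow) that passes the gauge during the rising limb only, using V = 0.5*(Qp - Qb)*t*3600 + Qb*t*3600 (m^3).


V = 0.5*(322.2 - 35.8)*20*3600 + 35.8*20*3600 = 1.2888e+07 m^3


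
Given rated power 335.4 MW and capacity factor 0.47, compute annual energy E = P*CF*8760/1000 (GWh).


E = 335.4 * 0.47 * 8760 / 1000 = 1380.9089 GWh


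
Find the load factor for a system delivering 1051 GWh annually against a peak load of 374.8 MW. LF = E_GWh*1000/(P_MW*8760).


LF = 1051 * 1000 / (374.8 * 8760) = 0.3201


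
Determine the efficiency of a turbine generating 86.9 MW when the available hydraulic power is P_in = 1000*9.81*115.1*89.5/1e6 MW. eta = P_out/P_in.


P_in = 1000 * 9.81 * 115.1 * 89.5 / 1e6 = 101.0572 MW
eta = 86.9 / 101.0572 = 0.8599


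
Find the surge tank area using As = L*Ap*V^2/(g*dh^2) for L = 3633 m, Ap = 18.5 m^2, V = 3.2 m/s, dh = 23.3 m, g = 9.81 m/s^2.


As = 3633 * 18.5 * 3.2^2 / (9.81 * 23.3^2) = 129.2279 m^2


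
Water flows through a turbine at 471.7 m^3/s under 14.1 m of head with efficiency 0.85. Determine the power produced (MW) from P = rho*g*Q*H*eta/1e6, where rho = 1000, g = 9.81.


P = 1000 * 9.81 * 471.7 * 14.1 * 0.85 / 1e6 = 55.4591 MW


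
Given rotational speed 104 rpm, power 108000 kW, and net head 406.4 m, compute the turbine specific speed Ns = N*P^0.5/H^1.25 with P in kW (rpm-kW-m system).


Ns = 104 * 108000^0.5 / 406.4^1.25 = 18.7307


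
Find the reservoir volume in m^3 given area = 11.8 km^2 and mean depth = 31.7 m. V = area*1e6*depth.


V = 11.8 * 1e6 * 31.7 = 3.7406e+08 m^3


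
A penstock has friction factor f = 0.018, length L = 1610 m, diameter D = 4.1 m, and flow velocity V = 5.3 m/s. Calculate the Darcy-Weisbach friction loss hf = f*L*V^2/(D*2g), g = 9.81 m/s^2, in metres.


hf = 0.018 * 1610 * 5.3^2 / (4.1 * 2 * 9.81) = 10.1197 m


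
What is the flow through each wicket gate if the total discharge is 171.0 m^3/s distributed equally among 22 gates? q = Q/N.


q = 171.0 / 22 = 7.7727 m^3/s


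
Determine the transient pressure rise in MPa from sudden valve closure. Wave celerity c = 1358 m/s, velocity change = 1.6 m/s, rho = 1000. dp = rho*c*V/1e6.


dp = 1000 * 1358 * 1.6 / 1e6 = 2.1728 MPa


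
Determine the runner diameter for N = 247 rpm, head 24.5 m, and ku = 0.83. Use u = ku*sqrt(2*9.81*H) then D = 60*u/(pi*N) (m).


u = 0.83 * sqrt(2*9.81*24.5) = 18.1975 m/s
D = 60 * 18.1975 / (pi * 247) = 1.4071 m


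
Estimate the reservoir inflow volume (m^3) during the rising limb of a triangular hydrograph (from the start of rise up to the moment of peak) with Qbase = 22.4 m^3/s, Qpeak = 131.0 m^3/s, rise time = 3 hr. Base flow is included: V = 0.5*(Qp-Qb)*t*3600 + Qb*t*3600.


V = 0.5*(131.0 - 22.4)*3*3600 + 22.4*3*3600 = 828360.0000 m^3


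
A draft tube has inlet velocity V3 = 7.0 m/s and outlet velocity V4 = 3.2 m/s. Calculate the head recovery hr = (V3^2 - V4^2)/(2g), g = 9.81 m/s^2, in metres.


hr = (7.0^2 - 3.2^2) / (2*9.81) = 1.9755 m


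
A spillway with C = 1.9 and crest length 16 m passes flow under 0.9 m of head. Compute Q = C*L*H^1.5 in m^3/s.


Q = 1.9 * 16 * 0.9^1.5 = 25.9560 m^3/s


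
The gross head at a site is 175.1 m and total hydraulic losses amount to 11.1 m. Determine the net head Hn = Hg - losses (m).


Hn = 175.1 - 11.1 = 164.0000 m


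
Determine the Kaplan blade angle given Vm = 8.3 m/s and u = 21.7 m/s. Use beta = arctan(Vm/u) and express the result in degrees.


beta = arctan(8.3 / 21.7) = 20.9313 degrees


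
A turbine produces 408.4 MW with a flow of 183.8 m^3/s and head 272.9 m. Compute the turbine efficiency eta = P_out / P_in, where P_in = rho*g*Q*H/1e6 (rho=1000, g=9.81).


P_in = 1000 * 9.81 * 183.8 * 272.9 / 1e6 = 492.0600 MW
eta = 408.4 / 492.0600 = 0.8300


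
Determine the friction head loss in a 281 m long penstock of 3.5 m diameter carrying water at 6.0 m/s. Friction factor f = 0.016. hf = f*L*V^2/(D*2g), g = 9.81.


hf = 0.016 * 281 * 6.0^2 / (3.5 * 2 * 9.81) = 2.3570 m


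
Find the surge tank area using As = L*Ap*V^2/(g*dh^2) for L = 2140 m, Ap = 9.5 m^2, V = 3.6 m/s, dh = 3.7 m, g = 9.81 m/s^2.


As = 2140 * 9.5 * 3.6^2 / (9.81 * 3.7^2) = 1961.8686 m^2


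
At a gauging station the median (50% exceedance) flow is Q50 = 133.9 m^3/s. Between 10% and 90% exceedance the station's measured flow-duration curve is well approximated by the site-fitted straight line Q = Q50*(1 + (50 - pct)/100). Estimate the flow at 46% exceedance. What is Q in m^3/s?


Q = 133.9 * (1 + (50 - 46)/100) = 139.2560 m^3/s


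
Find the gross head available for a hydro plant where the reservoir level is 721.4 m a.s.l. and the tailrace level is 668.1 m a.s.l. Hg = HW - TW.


Hg = 721.4 - 668.1 = 53.3000 m


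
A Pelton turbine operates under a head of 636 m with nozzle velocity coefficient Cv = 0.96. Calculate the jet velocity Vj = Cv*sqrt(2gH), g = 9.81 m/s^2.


Vj = 0.96 * sqrt(2*9.81*636) = 107.2381 m/s


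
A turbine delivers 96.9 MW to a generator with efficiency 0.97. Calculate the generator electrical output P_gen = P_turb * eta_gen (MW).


P_gen = 96.9 * 0.97 = 93.9930 MW


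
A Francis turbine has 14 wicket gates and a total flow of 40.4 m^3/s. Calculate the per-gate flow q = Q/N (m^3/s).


q = 40.4 / 14 = 2.8857 m^3/s


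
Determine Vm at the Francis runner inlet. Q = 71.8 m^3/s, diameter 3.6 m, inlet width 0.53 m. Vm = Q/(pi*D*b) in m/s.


Vm = 71.8 / (pi * 3.6 * 0.53) = 11.9783 m/s


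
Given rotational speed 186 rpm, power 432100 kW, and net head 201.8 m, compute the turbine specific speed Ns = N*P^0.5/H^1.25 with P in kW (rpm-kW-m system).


Ns = 186 * 432100^0.5 / 201.8^1.25 = 160.7510


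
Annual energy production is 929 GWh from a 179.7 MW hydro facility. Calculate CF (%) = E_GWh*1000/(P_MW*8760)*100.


CF = 929 * 1000 / (179.7 * 8760) * 100 = 59.0152 %


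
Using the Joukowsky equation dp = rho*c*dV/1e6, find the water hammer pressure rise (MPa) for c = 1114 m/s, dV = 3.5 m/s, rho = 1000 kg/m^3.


dp = 1000 * 1114 * 3.5 / 1e6 = 3.8990 MPa


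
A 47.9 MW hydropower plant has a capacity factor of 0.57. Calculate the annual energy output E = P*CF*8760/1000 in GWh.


E = 47.9 * 0.57 * 8760 / 1000 = 239.1743 GWh


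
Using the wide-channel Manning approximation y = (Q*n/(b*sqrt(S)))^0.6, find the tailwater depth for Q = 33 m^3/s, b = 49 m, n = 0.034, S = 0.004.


y = (33 * 0.034 / (49 * 0.004^0.5))^0.6 = 0.5436 m


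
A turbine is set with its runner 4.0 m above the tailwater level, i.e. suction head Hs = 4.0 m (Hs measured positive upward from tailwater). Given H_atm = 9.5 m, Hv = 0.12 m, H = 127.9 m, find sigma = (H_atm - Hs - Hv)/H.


sigma = (9.5 - 4.0 - 0.12) / 127.9 = 0.0421


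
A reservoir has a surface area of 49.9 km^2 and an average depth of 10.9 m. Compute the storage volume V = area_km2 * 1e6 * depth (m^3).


V = 49.9 * 1e6 * 10.9 = 5.4391e+08 m^3


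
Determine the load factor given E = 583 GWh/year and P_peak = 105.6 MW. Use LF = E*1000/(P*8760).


LF = 583 * 1000 / (105.6 * 8760) = 0.6302


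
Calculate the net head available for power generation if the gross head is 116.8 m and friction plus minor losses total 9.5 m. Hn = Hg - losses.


Hn = 116.8 - 9.5 = 107.3000 m


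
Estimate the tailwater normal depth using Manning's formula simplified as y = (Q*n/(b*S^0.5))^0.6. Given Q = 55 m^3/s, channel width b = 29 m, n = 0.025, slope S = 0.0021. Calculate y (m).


y = (55 * 0.025 / (29 * 0.0021^0.5))^0.6 = 1.0207 m


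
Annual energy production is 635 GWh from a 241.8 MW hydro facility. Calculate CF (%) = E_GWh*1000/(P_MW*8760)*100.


CF = 635 * 1000 / (241.8 * 8760) * 100 = 29.9787 %


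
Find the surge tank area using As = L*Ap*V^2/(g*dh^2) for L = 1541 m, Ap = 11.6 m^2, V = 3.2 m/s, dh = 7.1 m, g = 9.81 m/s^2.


As = 1541 * 11.6 * 3.2^2 / (9.81 * 7.1^2) = 370.1476 m^2


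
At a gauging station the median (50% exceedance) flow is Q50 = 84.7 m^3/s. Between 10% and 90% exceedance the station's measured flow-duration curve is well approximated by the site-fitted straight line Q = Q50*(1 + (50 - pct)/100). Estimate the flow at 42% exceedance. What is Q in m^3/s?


Q = 84.7 * (1 + (50 - 42)/100) = 91.4760 m^3/s


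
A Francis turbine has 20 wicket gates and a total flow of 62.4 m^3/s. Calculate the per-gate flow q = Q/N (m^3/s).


q = 62.4 / 20 = 3.1200 m^3/s


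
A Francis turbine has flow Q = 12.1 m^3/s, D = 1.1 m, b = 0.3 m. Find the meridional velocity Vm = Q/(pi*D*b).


Vm = 12.1 / (pi * 1.1 * 0.3) = 11.6714 m/s


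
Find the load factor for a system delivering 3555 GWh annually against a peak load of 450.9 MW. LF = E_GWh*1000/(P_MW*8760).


LF = 3555 * 1000 / (450.9 * 8760) = 0.9000


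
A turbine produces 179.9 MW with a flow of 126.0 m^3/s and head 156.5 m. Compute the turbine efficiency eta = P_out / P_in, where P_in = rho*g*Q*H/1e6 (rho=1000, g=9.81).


P_in = 1000 * 9.81 * 126.0 * 156.5 / 1e6 = 193.4434 MW
eta = 179.9 / 193.4434 = 0.9300


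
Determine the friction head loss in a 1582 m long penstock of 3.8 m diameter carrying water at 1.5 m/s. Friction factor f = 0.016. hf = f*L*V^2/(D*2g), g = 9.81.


hf = 0.016 * 1582 * 1.5^2 / (3.8 * 2 * 9.81) = 0.7639 m


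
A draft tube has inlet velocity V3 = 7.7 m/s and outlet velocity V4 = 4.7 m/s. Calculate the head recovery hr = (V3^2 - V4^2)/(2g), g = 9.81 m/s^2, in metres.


hr = (7.7^2 - 4.7^2) / (2*9.81) = 1.8960 m


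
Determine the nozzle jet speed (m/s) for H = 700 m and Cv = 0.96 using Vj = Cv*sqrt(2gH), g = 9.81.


Vj = 0.96 * sqrt(2*9.81*700) = 112.5045 m/s


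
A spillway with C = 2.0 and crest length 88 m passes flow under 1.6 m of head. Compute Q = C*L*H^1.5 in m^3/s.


Q = 2.0 * 88 * 1.6^1.5 = 356.1990 m^3/s


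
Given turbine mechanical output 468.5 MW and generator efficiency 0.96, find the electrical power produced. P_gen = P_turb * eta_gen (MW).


P_gen = 468.5 * 0.96 = 449.7600 MW


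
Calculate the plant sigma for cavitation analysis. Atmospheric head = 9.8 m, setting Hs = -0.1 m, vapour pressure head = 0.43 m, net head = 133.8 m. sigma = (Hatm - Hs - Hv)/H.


sigma = (9.8 - (-0.1) - 0.43) / 133.8 = 0.0708


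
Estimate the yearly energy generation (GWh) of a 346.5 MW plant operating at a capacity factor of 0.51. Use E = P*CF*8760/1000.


E = 346.5 * 0.51 * 8760 / 1000 = 1548.0234 GWh


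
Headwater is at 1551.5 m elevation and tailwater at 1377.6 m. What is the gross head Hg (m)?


Hg = 1551.5 - 1377.6 = 173.9000 m


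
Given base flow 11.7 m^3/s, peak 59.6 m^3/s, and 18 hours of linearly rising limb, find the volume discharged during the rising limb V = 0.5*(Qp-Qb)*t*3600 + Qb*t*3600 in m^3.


V = 0.5*(59.6 - 11.7)*18*3600 + 11.7*18*3600 = 2.3101e+06 m^3


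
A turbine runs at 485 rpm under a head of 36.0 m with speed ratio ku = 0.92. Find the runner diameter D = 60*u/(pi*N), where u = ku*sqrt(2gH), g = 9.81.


u = 0.92 * sqrt(2*9.81*36.0) = 24.4505 m/s
D = 60 * 24.4505 / (pi * 485) = 0.9628 m


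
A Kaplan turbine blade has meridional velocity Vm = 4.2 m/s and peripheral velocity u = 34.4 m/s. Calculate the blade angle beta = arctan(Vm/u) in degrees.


beta = arctan(4.2 / 34.4) = 6.9610 degrees


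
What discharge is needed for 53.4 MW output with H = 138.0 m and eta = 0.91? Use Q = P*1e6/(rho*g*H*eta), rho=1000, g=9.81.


Q = 53.4 * 1e6 / (1000 * 9.81 * 138.0 * 0.91) = 43.3463 m^3/s


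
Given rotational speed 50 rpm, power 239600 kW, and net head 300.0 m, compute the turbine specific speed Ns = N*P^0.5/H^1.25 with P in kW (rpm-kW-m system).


Ns = 50 * 239600^0.5 / 300.0^1.25 = 19.6025


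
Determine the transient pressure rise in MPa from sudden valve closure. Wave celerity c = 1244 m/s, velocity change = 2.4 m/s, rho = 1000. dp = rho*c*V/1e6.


dp = 1000 * 1244 * 2.4 / 1e6 = 2.9856 MPa


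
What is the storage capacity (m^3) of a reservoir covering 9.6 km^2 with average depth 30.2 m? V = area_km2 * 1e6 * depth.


V = 9.6 * 1e6 * 30.2 = 2.8992e+08 m^3


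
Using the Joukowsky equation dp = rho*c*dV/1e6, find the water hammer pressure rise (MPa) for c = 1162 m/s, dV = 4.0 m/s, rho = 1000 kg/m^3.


dp = 1000 * 1162 * 4.0 / 1e6 = 4.6480 MPa


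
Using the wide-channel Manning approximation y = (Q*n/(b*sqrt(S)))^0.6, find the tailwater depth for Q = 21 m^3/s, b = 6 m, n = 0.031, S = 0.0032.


y = (21 * 0.031 / (6 * 0.0032^0.5))^0.6 = 1.4781 m


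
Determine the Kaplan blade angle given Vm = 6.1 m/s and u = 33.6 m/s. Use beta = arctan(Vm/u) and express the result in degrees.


beta = arctan(6.1 / 33.6) = 10.2898 degrees


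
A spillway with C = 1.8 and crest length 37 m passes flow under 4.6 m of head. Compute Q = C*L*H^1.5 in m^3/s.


Q = 1.8 * 37 * 4.6^1.5 = 657.0690 m^3/s


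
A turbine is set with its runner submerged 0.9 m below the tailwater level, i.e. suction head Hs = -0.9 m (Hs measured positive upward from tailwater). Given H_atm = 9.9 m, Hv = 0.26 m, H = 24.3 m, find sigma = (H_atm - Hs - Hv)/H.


sigma = (9.9 - (-0.9) - 0.26) / 24.3 = 0.4337


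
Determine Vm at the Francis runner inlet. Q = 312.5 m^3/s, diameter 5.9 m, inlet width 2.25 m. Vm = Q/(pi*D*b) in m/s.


Vm = 312.5 / (pi * 5.9 * 2.25) = 7.4932 m/s


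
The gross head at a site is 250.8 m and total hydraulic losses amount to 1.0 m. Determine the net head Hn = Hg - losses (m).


Hn = 250.8 - 1.0 = 249.8000 m


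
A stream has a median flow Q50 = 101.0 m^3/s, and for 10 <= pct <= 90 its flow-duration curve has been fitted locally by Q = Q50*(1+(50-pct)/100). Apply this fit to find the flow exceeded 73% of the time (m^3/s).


Q = 101.0 * (1 + (50 - 73)/100) = 77.7700 m^3/s


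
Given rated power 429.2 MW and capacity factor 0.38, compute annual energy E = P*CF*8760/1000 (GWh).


E = 429.2 * 0.38 * 8760 / 1000 = 1428.7210 GWh


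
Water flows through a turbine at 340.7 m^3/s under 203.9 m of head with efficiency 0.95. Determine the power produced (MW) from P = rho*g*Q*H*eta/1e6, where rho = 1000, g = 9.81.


P = 1000 * 9.81 * 340.7 * 203.9 * 0.95 / 1e6 = 647.4138 MW


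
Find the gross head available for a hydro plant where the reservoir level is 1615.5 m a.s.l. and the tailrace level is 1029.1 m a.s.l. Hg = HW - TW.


Hg = 1615.5 - 1029.1 = 586.4000 m


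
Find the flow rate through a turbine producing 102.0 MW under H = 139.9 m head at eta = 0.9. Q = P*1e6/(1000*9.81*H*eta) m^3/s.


Q = 102.0 * 1e6 / (1000 * 9.81 * 139.9 * 0.9) = 82.5793 m^3/s


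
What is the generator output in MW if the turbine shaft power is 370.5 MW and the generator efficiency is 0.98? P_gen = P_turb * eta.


P_gen = 370.5 * 0.98 = 363.0900 MW


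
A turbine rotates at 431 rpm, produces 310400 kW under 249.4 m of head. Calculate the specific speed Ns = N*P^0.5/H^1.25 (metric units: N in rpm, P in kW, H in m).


Ns = 431 * 310400^0.5 / 249.4^1.25 = 242.2800


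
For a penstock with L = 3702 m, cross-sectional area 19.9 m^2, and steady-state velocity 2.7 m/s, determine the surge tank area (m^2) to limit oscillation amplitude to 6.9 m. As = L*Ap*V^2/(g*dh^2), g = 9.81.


As = 3702 * 19.9 * 2.7^2 / (9.81 * 6.9^2) = 1149.8729 m^2


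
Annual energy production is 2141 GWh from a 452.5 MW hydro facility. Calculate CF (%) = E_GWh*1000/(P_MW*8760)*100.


CF = 2141 * 1000 / (452.5 * 8760) * 100 = 54.0125 %


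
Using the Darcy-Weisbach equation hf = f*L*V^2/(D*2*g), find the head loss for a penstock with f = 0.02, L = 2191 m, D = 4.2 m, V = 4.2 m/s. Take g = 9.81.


hf = 0.02 * 2191 * 4.2^2 / (4.2 * 2 * 9.81) = 9.3804 m


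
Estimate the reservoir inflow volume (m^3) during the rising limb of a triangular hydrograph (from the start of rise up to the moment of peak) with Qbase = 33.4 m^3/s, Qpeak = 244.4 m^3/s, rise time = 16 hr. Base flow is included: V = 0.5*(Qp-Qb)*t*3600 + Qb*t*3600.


V = 0.5*(244.4 - 33.4)*16*3600 + 33.4*16*3600 = 8.0006e+06 m^3


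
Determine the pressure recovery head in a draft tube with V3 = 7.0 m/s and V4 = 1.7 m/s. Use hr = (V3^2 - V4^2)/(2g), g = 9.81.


hr = (7.0^2 - 1.7^2) / (2*9.81) = 2.3502 m


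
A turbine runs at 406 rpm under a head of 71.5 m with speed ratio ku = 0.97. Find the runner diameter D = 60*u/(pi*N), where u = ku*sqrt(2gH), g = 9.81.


u = 0.97 * sqrt(2*9.81*71.5) = 36.3307 m/s
D = 60 * 36.3307 / (pi * 406) = 1.7090 m


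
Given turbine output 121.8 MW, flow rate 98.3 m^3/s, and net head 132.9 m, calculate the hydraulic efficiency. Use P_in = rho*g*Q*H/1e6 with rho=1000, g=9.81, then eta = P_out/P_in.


P_in = 1000 * 9.81 * 98.3 * 132.9 / 1e6 = 128.1585 MW
eta = 121.8 / 128.1585 = 0.9504


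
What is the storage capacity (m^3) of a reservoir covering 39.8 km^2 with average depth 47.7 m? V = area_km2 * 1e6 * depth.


V = 39.8 * 1e6 * 47.7 = 1.8985e+09 m^3


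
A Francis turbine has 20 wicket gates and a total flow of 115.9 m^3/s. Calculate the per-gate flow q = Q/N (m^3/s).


q = 115.9 / 20 = 5.7950 m^3/s


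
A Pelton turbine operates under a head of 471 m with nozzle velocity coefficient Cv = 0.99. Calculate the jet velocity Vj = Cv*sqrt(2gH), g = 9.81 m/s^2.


Vj = 0.99 * sqrt(2*9.81*471) = 95.1689 m/s


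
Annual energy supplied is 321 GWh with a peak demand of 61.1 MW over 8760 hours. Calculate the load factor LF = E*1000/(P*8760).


LF = 321 * 1000 / (61.1 * 8760) = 0.5997


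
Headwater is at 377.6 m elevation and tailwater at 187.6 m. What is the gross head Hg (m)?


Hg = 377.6 - 187.6 = 190.0000 m


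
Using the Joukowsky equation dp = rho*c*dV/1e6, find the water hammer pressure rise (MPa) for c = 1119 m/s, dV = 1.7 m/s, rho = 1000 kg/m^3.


dp = 1000 * 1119 * 1.7 / 1e6 = 1.9023 MPa


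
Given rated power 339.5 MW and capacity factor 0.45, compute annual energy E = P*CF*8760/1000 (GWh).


E = 339.5 * 0.45 * 8760 / 1000 = 1338.3090 GWh


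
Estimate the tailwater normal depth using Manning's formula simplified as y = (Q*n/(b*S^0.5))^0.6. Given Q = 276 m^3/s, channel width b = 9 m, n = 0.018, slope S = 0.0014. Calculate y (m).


y = (276 * 0.018 / (9 * 0.0014^0.5))^0.6 = 5.0272 m


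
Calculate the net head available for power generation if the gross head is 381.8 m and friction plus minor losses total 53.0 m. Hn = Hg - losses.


Hn = 381.8 - 53.0 = 328.8000 m


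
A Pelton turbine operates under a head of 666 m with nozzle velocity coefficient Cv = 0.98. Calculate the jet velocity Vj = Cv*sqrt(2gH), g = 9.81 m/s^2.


Vj = 0.98 * sqrt(2*9.81*666) = 112.0244 m/s


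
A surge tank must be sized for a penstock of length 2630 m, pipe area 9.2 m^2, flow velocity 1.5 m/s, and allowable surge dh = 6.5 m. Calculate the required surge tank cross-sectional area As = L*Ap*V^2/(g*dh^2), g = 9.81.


As = 2630 * 9.2 * 1.5^2 / (9.81 * 6.5^2) = 131.3501 m^2


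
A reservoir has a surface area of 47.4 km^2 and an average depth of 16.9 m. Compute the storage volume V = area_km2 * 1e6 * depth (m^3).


V = 47.4 * 1e6 * 16.9 = 8.0106e+08 m^3


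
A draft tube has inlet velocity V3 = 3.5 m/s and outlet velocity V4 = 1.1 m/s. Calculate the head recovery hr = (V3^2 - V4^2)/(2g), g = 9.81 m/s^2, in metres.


hr = (3.5^2 - 1.1^2) / (2*9.81) = 0.5627 m


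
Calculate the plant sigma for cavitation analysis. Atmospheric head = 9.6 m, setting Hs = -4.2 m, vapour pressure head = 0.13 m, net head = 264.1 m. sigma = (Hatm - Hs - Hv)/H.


sigma = (9.6 - (-4.2) - 0.13) / 264.1 = 0.0518


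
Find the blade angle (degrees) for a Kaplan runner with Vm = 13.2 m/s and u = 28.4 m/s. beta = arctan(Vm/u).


beta = arctan(13.2 / 28.4) = 24.9285 degrees


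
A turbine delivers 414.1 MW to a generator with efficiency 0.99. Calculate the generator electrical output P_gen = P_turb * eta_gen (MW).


P_gen = 414.1 * 0.99 = 409.9590 MW


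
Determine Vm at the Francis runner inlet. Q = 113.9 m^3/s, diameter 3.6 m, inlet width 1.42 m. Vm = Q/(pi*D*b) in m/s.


Vm = 113.9 / (pi * 3.6 * 1.42) = 7.0922 m/s


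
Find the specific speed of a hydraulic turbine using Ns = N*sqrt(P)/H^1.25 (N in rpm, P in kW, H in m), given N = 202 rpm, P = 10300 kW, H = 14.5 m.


Ns = 202 * 10300^0.5 / 14.5^1.25 = 724.5360


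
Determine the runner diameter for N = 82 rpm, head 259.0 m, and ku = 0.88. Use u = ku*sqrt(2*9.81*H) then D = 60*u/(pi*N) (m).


u = 0.88 * sqrt(2*9.81*259.0) = 62.7310 m/s
D = 60 * 62.7310 / (pi * 82) = 14.6107 m


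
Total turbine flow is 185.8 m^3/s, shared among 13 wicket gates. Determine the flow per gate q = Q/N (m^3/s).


q = 185.8 / 13 = 14.2923 m^3/s


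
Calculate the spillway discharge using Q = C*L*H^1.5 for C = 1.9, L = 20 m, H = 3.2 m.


Q = 1.9 * 20 * 3.2^1.5 = 217.5247 m^3/s


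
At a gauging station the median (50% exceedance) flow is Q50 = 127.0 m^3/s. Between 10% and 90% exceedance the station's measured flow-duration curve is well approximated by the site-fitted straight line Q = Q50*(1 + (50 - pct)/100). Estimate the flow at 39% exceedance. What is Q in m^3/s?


Q = 127.0 * (1 + (50 - 39)/100) = 140.9700 m^3/s


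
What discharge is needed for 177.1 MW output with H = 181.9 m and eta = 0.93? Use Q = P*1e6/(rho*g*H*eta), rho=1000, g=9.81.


Q = 177.1 * 1e6 / (1000 * 9.81 * 181.9 * 0.93) = 106.7171 m^3/s


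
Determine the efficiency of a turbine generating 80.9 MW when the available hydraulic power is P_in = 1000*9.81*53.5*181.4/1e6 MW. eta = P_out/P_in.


P_in = 1000 * 9.81 * 53.5 * 181.4 / 1e6 = 95.2051 MW
eta = 80.9 / 95.2051 = 0.8497


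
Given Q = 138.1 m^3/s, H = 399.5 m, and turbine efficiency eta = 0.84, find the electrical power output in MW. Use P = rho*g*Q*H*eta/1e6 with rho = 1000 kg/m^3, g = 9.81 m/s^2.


P = 1000 * 9.81 * 138.1 * 399.5 * 0.84 / 1e6 = 454.6307 MW


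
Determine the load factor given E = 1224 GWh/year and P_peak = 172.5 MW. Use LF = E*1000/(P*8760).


LF = 1224 * 1000 / (172.5 * 8760) = 0.8100


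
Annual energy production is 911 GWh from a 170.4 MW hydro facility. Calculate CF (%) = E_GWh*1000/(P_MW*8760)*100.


CF = 911 * 1000 / (170.4 * 8760) * 100 = 61.0302 %


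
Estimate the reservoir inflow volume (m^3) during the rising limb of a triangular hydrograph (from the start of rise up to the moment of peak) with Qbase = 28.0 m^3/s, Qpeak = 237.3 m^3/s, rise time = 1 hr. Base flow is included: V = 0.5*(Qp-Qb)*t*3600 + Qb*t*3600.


V = 0.5*(237.3 - 28.0)*1*3600 + 28.0*1*3600 = 477540.0000 m^3


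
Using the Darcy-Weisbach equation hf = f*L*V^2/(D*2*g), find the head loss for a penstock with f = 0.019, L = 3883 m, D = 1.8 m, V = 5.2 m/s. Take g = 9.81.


hf = 0.019 * 3883 * 5.2^2 / (1.8 * 2 * 9.81) = 56.4880 m


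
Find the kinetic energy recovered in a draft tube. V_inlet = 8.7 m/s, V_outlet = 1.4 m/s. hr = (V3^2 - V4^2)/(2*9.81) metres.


hr = (8.7^2 - 1.4^2) / (2*9.81) = 3.7579 m


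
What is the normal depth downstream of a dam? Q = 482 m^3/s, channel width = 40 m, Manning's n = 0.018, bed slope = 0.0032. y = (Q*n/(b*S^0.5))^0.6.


y = (482 * 0.018 / (40 * 0.0032^0.5))^0.6 = 2.2398 m


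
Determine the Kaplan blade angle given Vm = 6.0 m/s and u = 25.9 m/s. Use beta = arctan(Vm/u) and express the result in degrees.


beta = arctan(6.0 / 25.9) = 13.0431 degrees


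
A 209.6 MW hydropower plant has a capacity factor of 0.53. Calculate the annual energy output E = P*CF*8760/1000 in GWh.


E = 209.6 * 0.53 * 8760 / 1000 = 973.1309 GWh


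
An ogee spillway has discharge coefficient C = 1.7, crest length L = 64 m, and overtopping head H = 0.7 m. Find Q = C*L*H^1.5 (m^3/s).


Q = 1.7 * 64 * 0.7^1.5 = 63.7200 m^3/s


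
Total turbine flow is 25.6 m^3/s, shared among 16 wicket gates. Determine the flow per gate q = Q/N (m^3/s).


q = 25.6 / 16 = 1.6000 m^3/s


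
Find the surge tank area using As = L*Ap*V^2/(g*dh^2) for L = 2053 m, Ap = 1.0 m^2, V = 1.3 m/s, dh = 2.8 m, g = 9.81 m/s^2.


As = 2053 * 1.0 * 1.3^2 / (9.81 * 2.8^2) = 45.1118 m^2


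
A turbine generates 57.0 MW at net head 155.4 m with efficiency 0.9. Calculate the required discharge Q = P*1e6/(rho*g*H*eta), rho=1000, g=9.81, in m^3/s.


Q = 57.0 * 1e6 / (1000 * 9.81 * 155.4 * 0.9) = 41.5444 m^3/s


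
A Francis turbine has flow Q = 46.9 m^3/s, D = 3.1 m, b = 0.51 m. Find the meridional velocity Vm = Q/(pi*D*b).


Vm = 46.9 / (pi * 3.1 * 0.51) = 9.4426 m/s


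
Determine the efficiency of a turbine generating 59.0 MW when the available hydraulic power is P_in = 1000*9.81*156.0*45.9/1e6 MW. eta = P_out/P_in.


P_in = 1000 * 9.81 * 156.0 * 45.9 / 1e6 = 70.2435 MW
eta = 59.0 / 70.2435 = 0.8399


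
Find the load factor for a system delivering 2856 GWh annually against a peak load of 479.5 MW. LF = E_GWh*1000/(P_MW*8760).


LF = 2856 * 1000 / (479.5 * 8760) = 0.6799


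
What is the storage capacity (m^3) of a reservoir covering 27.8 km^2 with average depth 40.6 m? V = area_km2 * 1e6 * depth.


V = 27.8 * 1e6 * 40.6 = 1.1287e+09 m^3


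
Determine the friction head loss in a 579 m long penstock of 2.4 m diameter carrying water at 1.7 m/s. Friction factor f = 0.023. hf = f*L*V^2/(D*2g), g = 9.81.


hf = 0.023 * 579 * 1.7^2 / (2.4 * 2 * 9.81) = 0.8173 m


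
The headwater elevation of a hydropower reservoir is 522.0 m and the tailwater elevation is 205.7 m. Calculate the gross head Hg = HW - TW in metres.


Hg = 522.0 - 205.7 = 316.3000 m


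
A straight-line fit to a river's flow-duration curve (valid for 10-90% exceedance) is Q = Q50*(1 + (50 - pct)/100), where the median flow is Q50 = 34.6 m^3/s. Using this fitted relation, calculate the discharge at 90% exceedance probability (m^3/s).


Q = 34.6 * (1 + (50 - 90)/100) = 20.7600 m^3/s


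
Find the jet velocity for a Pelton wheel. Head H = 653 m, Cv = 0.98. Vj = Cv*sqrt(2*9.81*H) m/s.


Vj = 0.98 * sqrt(2*9.81*653) = 110.9257 m/s


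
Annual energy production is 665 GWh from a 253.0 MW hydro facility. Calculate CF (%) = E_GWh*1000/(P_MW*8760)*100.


CF = 665 * 1000 / (253.0 * 8760) * 100 = 30.0052 %


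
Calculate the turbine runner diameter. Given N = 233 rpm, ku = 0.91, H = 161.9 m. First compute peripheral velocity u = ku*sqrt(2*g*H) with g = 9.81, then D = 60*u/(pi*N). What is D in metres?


u = 0.91 * sqrt(2*9.81*161.9) = 51.2878 m/s
D = 60 * 51.2878 / (pi * 233) = 4.2040 m
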